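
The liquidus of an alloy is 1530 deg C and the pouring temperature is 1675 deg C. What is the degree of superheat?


Formula: Superheat = T_pour - T_melt
Superheat = 1675 - 1530 = 145 deg C

145 deg C


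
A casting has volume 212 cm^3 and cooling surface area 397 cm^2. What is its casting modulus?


Formula: Casting Modulus M = V / A
M = 212 cm^3 / 397 cm^2 = 0.5340 cm


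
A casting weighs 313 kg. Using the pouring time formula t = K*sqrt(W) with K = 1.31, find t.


Formula: t = K * sqrt(W)
sqrt(W) = sqrt(313) = 17.69181
t = 1.31 * 17.69181 = 23.1763 s

Final answer: 23.1763 s


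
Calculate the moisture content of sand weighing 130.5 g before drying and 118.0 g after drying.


Formula: MC = (W_wet - W_dry) / W_wet * 100
Water mass = 130.5 - 118.0 = 12.5 g
MC = 12.5 / 130.5 * 100 = 9.5785%

9.5785%


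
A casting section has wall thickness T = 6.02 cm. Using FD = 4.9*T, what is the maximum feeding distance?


Formula: FD = 4.9 * T  (riser feeding-distance rule)
FD = 4.9 * 6.02 cm = 29.4980 cm

29.4980 cm


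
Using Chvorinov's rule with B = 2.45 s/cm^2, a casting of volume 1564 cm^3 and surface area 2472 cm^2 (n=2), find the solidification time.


Formula: t_s = B * (V/A)^n  (Chvorinov's rule, n=2)
Modulus M = V/A = 1564/2472 = 0.632686 cm
M^2 = 0.632686^2 = 0.400292 cm^2
t_s = 2.45 * 0.400292 = 0.9807 s

Final answer: 0.9807 s


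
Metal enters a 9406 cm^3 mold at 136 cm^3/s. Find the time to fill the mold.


Formula: t_fill = V_mold / Q_flow
t = 9406 cm^3 / 136 cm^3/s = 69.1618 s

69.1618 s


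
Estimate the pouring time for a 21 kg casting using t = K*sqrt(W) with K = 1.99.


Formula: t = K * sqrt(W)
sqrt(W) = sqrt(21) = 4.58258
t = 1.99 * 4.58258 = 9.1193 s

9.1193 s


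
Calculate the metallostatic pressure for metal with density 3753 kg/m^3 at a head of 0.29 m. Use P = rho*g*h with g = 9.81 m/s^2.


Formula: P = rho * g * h
rho * g = 3753 * 9.81 = 36816.93 N/m^3
P = 36816.93 * 0.29 = 10676.9097 Pa

Answer: 10676.9097 Pa


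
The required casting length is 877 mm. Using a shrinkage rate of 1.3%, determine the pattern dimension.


Formula: L_pattern = L_casting * (1 + shrinkage_rate/100)
Shrinkage factor = 1 + 1.3/100 = 1.013
L_pattern = 877 mm * 1.013 = 888.4010 mm

Answer: 888.4010 mm


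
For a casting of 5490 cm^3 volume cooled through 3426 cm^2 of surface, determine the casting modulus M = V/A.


Formula: Casting Modulus M = V / A
M = 5490 cm^3 / 3426 cm^2 = 1.6025 cm

1.6025 cm


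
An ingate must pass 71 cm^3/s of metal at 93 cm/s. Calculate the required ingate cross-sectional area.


Formula: A_ingate = Q / v  (continuity equation)
A = 71 cm^3/s / 93 cm/s = 0.7634 cm^2

Final answer: 0.7634 cm^2


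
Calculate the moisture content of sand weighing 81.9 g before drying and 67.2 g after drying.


Formula: MC = (W_wet - W_dry) / W_wet * 100
Water mass = 81.9 - 67.2 = 14.7 g
MC = 14.7 / 81.9 * 100 = 17.9487%

17.9487%


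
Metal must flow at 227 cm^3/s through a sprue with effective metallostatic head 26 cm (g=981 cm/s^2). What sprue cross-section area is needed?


Formula: v = sqrt(2*g*h), A = Q/v
Velocity: v = sqrt(2 * 981 * 26) = sqrt(51012) = 225.8584 cm/s
Sprue area: A = Q / v = 227 / 225.8584 = 1.0051 cm^2

Final answer: 1.0051 cm^2


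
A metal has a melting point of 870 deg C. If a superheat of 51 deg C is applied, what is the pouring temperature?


Formula: T_pour = T_melt + Superheat
T_pour = 870 + 51 = 921 deg C

Answer: 921 deg C


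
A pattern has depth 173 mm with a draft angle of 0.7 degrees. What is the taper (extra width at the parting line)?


Formula: taper = depth * tan(draft_angle)
tan(0.7 deg) = 0.0122179
taper = 173 mm * 0.0122179 = 2.1137 mm

Answer: 2.1137 mm


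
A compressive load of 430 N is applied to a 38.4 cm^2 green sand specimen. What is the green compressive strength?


Formula: Compressive Strength = Force / Area
Strength = 430 N / 38.4 cm^2 = 11.1979 N/cm^2


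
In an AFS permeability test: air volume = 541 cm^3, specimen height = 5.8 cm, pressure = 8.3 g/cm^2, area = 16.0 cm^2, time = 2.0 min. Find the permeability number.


Formula: Permeability Number P = (V * H) / (p * A * t)
Numerator: V * H = 541 * 5.8 = 3137.8
Denominator: p * A * t = 8.3 * 16.0 * 2.0 = 265.6
P = 3137.8 / 265.6 = 11.8140

Final answer: 11.8140


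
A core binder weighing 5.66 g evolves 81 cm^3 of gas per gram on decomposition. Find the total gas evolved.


Formula: V_gas = W_binder * gas_evolution_rate
V = 5.66 g * 81 cm^3/g = 458.4600 cm^3

Final answer: 458.4600 cm^3


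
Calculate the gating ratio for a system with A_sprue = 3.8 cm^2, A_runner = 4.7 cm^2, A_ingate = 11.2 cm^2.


Sprue:Runner:Ingate = 1 : 4.7/3.8 : 11.2/3.8 = 1:1.24:2.95

Answer: 1:1.24:2.95


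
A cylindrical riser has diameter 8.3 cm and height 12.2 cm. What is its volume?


Formula: V = pi * (D/2)^2 * H  (cylinder volume)
Radius = D/2 = 8.3/2 = 4.15 cm
V = pi * 4.15^2 * 12.2 = 660.0942 cm^3

Answer: 660.0942 cm^3


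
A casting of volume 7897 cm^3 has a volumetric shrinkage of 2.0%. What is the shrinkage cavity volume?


Formula: V_shrink = V_casting * shrinkage_pct / 100
V_shrink = 7897 cm^3 * 2.0 / 100 = 157.9400 cm^3


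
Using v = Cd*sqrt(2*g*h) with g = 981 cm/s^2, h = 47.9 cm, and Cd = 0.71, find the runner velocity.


Formula: v = Cd * sqrt(2 * g * h)  (Torricelli with discharge coefficient)
2*g*h = 2 * 981 * 47.9 = 93979.8 cm^2/s^2
sqrt(93979.8) = 306.56125 cm/s
v = 0.71 * 306.56125 = 217.6585 cm/s

Final answer: 217.6585 cm/s


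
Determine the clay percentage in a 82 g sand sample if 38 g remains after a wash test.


Formula: Clay% = (W_total - W_washed) / W_total * 100
Clay mass = 82 - 38 = 44 g
Clay% = 44 / 82 * 100 = 53.6585%

53.6585%


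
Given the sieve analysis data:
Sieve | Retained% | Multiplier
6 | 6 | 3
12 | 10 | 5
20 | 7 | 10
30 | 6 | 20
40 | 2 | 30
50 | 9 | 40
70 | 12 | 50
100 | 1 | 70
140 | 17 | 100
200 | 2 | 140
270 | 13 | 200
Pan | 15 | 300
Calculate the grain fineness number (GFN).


Formula: GFN = sum(pct * multiplier) / sum(pct)
sum(pct * multiplier) = 10428
sum(pct) = 100
GFN = 10428 / 100 = 104.28

104.28


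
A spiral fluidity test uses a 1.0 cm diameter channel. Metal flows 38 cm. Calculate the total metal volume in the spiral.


Formula: V = pi * (d/2)^2 * L  (cylinder volume)
Radius = 1.0/2 = 0.5 cm
V = pi * 0.5^2 * 38 = 29.8451 cm^3

Final answer: 29.8451 cm^3


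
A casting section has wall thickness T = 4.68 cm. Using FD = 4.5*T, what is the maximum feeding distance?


Formula: FD = 4.5 * T  (riser feeding-distance rule)
FD = 4.5 * 4.68 cm = 21.0600 cm


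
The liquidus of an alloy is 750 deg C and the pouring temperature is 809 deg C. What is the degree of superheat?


Formula: Superheat = T_pour - T_melt
Superheat = 809 - 750 = 59 deg C

59 deg C


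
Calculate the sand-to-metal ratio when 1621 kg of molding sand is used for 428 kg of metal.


Formula: Sand-to-Metal Ratio = W_sand / W_metal
Ratio = 1621 kg / 428 kg = 3.7874

Answer: 3.7874


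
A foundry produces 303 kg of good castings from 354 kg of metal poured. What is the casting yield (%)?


Formula: Casting Yield = (W_good / W_total) * 100
Yield = (303 kg / 354 kg) * 100 = 85.5932%

Final answer: 85.5932%


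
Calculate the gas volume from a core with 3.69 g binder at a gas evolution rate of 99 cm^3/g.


Formula: V_gas = W_binder * gas_evolution_rate
V = 3.69 g * 99 cm^3/g = 365.3100 cm^3

365.3100 cm^3


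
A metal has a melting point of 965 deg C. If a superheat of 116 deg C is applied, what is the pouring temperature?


Formula: T_pour = T_melt + Superheat
T_pour = 965 + 116 = 1081 deg C

Final answer: 1081 deg C


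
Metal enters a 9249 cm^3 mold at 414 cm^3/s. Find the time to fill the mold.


Formula: t_fill = V_mold / Q_flow
t = 9249 cm^3 / 414 cm^3/s = 22.3406 s

Answer: 22.3406 s


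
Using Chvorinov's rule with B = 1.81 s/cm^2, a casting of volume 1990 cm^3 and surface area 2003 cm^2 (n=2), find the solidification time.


Formula: t_s = B * (V/A)^n  (Chvorinov's rule, n=2)
Modulus M = V/A = 1990/2003 = 0.993510 cm
M^2 = 0.993510^2 = 0.987062 cm^2
t_s = 1.81 * 0.987062 = 1.7866 s

Answer: 1.7866 s


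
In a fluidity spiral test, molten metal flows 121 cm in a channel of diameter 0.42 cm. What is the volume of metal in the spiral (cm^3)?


Formula: V = pi * (d/2)^2 * L  (cylinder volume)
Radius = 0.42/2 = 0.21 cm
V = pi * 0.21^2 * 121 = 16.7639 cm^3

16.7639 cm^3


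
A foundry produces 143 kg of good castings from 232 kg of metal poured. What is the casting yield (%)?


Formula: Casting Yield = (W_good / W_total) * 100
Yield = (143 kg / 232 kg) * 100 = 61.6379%

Final answer: 61.6379%


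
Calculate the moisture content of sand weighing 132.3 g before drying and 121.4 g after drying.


Formula: MC = (W_wet - W_dry) / W_wet * 100
Water mass = 132.3 - 121.4 = 10.9 g
MC = 10.9 / 132.3 * 100 = 8.2389%

8.2389%


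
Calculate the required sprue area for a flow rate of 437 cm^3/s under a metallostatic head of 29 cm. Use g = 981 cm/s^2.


Formula: v = sqrt(2*g*h), A = Q/v
Velocity: v = sqrt(2 * 981 * 29) = sqrt(56898) = 238.5330 cm/s
Sprue area: A = Q / v = 437 / 238.5330 = 1.8320 cm^2

1.8320 cm^2


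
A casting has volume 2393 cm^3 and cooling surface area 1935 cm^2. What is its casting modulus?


Formula: Casting Modulus M = V / A
M = 2393 cm^3 / 1935 cm^2 = 1.2367 cm

Answer: 1.2367 cm


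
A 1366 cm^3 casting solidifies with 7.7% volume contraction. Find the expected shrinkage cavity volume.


Formula: V_shrink = V_casting * shrinkage_pct / 100
V_shrink = 1366 cm^3 * 7.7 / 100 = 105.1820 cm^3

Answer: 105.1820 cm^3


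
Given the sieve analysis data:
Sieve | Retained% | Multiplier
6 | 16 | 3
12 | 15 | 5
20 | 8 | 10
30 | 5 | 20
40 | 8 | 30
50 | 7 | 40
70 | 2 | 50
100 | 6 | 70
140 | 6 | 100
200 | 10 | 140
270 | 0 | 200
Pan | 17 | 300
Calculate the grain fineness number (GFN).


Formula: GFN = sum(pct * multiplier) / sum(pct)
sum(pct * multiplier) = 8443
sum(pct) = 100
GFN = 8443 / 100 = 84.43

Answer: 84.43


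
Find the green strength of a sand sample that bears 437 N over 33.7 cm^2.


Formula: Compressive Strength = Force / Area
Strength = 437 N / 33.7 cm^2 = 12.9674 N/cm^2

Answer: 12.9674 N/cm^2


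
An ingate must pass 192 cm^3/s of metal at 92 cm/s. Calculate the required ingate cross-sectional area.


Formula: A_ingate = Q / v  (continuity equation)
A = 192 cm^3/s / 92 cm/s = 2.0870 cm^2

2.0870 cm^2


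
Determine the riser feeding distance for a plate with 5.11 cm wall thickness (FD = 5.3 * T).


Formula: FD = 5.3 * T  (riser feeding-distance rule)
FD = 5.3 * 5.11 cm = 27.0830 cm

27.0830 cm


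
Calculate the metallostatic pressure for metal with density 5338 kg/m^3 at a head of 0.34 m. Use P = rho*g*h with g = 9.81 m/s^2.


Formula: P = rho * g * h
rho * g = 5338 * 9.81 = 52365.78 N/m^3
P = 52365.78 * 0.34 = 17804.3652 Pa

Answer: 17804.3652 Pa


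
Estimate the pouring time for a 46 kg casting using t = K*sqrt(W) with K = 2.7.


Formula: t = K * sqrt(W)
sqrt(W) = sqrt(46) = 6.78233
t = 2.7 * 6.78233 = 18.3123 s

Final answer: 18.3123 s


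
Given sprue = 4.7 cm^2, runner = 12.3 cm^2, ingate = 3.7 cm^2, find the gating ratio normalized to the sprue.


Sprue:Runner:Ingate = 1 : 12.3/4.7 : 3.7/4.7 = 1:2.62:0.79


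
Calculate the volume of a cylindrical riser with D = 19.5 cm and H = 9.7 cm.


Formula: V = pi * (D/2)^2 * H  (cylinder volume)
Radius = D/2 = 19.5/2 = 9.75 cm
V = pi * 9.75^2 * 9.7 = 2896.8822 cm^3

Final answer: 2896.8822 cm^3


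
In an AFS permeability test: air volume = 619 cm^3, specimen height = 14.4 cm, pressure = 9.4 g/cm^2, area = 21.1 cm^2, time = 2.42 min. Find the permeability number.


Formula: Permeability Number P = (V * H) / (p * A * t)
Numerator: V * H = 619 * 14.4 = 8913.6
Denominator: p * A * t = 9.4 * 21.1 * 2.42 = 479.9828
P = 8913.6 / 479.9828 = 18.5707

Final answer: 18.5707


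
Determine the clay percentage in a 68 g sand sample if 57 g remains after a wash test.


Formula: Clay% = (W_total - W_washed) / W_total * 100
Clay mass = 68 - 57 = 11 g
Clay% = 11 / 68 * 100 = 16.1765%

Answer: 16.1765%


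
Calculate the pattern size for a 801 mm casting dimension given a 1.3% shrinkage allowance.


Formula: L_pattern = L_casting * (1 + shrinkage_rate/100)
Shrinkage factor = 1 + 1.3/100 = 1.013
L_pattern = 801 mm * 1.013 = 811.4130 mm

Answer: 811.4130 mm


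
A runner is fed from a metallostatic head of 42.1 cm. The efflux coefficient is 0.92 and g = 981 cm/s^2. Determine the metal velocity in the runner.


Formula: v = Cd * sqrt(2 * g * h)  (Torricelli with discharge coefficient)
2*g*h = 2 * 981 * 42.1 = 82600.2 cm^2/s^2
sqrt(82600.2) = 287.40251 cm/s
v = 0.92 * 287.40251 = 264.4103 cm/s

264.4103 cm/s


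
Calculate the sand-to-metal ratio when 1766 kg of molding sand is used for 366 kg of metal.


Formula: Sand-to-Metal Ratio = W_sand / W_metal
Ratio = 1766 kg / 366 kg = 4.8251

Answer: 4.8251


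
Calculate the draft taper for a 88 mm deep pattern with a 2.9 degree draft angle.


Formula: taper = depth * tan(draft_angle)
tan(2.9 deg) = 0.0506578
taper = 88 mm * 0.0506578 = 4.4579 mm


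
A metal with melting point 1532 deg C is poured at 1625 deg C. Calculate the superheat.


Formula: Superheat = T_pour - T_melt
Superheat = 1625 - 1532 = 93 deg C


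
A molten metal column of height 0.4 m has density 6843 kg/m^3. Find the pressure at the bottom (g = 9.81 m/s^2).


Formula: P = rho * g * h
rho * g = 6843 * 9.81 = 67129.83 N/m^3
P = 67129.83 * 0.4 = 26851.9320 Pa

Answer: 26851.9320 Pa


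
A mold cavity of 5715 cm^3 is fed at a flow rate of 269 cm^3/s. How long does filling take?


Formula: t_fill = V_mold / Q_flow
t = 5715 cm^3 / 269 cm^3/s = 21.2454 s

Final answer: 21.2454 s


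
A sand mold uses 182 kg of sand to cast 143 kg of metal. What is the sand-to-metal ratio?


Formula: Sand-to-Metal Ratio = W_sand / W_metal
Ratio = 182 kg / 143 kg = 1.2727


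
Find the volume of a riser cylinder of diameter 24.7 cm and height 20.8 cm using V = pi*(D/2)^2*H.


Formula: V = pi * (D/2)^2 * H  (cylinder volume)
Radius = D/2 = 24.7/2 = 12.35 cm
V = pi * 12.35^2 * 20.8 = 9966.6022 cm^3


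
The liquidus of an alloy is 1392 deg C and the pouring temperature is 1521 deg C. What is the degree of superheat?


Formula: Superheat = T_pour - T_melt
Superheat = 1521 - 1392 = 129 deg C

Final answer: 129 deg C


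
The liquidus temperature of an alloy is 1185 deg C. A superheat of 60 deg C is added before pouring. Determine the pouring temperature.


Formula: T_pour = T_melt + Superheat
T_pour = 1185 + 60 = 1245 deg C


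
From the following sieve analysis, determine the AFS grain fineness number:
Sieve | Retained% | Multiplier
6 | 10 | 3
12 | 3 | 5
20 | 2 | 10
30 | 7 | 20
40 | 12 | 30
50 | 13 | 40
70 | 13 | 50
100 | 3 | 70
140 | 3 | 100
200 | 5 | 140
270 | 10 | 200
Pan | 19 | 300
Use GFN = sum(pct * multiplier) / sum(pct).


Formula: GFN = sum(pct * multiplier) / sum(pct)
sum(pct * multiplier) = 10645
sum(pct) = 100
GFN = 10645 / 100 = 106.45

106.45


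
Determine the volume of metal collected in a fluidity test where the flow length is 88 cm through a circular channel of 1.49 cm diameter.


Formula: V = pi * (d/2)^2 * L  (cylinder volume)
Radius = 1.49/2 = 0.745 cm
V = pi * 0.745^2 * 88 = 153.4423 cm^3


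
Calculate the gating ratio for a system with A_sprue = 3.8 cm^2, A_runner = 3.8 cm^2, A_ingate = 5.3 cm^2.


Sprue:Runner:Ingate = 1 : 3.8/3.8 : 5.3/3.8 = 1:1.00:1.39

Final answer: 1:1.00:1.39


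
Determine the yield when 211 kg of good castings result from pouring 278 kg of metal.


Formula: Casting Yield = (W_good / W_total) * 100
Yield = (211 kg / 278 kg) * 100 = 75.8993%


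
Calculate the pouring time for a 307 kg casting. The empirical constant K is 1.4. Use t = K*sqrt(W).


Formula: t = K * sqrt(W)
sqrt(W) = sqrt(307) = 17.52142
t = 1.4 * 17.52142 = 24.5300 s

Final answer: 24.5300 s


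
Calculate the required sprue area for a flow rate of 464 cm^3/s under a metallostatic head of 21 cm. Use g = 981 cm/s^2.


Formula: v = sqrt(2*g*h), A = Q/v
Velocity: v = sqrt(2 * 981 * 21) = sqrt(41202) = 202.9828 cm/s
Sprue area: A = Q / v = 464 / 202.9828 = 2.2859 cm^2

Answer: 2.2859 cm^2


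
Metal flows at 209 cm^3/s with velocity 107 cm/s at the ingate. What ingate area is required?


Formula: A_ingate = Q / v  (continuity equation)
A = 209 cm^3/s / 107 cm/s = 1.9533 cm^2

Answer: 1.9533 cm^2


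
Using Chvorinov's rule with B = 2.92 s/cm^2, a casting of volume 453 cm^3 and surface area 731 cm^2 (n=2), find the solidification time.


Formula: t_s = B * (V/A)^n  (Chvorinov's rule, n=2)
Modulus M = V/A = 453/731 = 0.619699 cm
M^2 = 0.619699^2 = 0.384027 cm^2
t_s = 2.92 * 0.384027 = 1.1214 s

Answer: 1.1214 s


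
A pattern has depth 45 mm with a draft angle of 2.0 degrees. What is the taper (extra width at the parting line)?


Formula: taper = depth * tan(draft_angle)
tan(2.0 deg) = 0.0349208
taper = 45 mm * 0.0349208 = 1.5714 mm

1.5714 mm


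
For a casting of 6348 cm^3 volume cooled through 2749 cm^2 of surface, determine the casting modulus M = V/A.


Formula: Casting Modulus M = V / A
M = 6348 cm^3 / 2749 cm^2 = 2.3092 cm

2.3092 cm


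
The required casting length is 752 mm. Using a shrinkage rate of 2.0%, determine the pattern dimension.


Formula: L_pattern = L_casting * (1 + shrinkage_rate/100)
Shrinkage factor = 1 + 2.0/100 = 1.02
L_pattern = 752 mm * 1.02 = 767.0400 mm

767.0400 mm


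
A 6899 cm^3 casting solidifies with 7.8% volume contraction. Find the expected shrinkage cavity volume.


Formula: V_shrink = V_casting * shrinkage_pct / 100
V_shrink = 6899 cm^3 * 7.8 / 100 = 538.1220 cm^3


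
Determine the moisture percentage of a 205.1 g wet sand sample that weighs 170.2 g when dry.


Formula: MC = (W_wet - W_dry) / W_wet * 100
Water mass = 205.1 - 170.2 = 34.9 g
MC = 34.9 / 205.1 * 100 = 17.0161%

17.0161%


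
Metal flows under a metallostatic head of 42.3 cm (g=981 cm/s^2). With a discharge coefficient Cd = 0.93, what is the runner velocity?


Formula: v = Cd * sqrt(2 * g * h)  (Torricelli with discharge coefficient)
2*g*h = 2 * 981 * 42.3 = 82992.6 cm^2/s^2
sqrt(82992.6) = 288.08436 cm/s
v = 0.93 * 288.08436 = 267.9185 cm/s

Final answer: 267.9185 cm/s


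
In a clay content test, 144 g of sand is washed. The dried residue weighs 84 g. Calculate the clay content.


Formula: Clay% = (W_total - W_washed) / W_total * 100
Clay mass = 144 - 84 = 60 g
Clay% = 60 / 144 * 100 = 41.6667%


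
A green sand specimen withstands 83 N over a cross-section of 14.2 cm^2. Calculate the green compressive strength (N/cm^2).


Formula: Compressive Strength = Force / Area
Strength = 83 N / 14.2 cm^2 = 5.8451 N/cm^2

Final answer: 5.8451 N/cm^2


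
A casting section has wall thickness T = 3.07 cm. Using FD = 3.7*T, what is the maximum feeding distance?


Formula: FD = 3.7 * T  (riser feeding-distance rule)
FD = 3.7 * 3.07 cm = 11.3590 cm

Final answer: 11.3590 cm


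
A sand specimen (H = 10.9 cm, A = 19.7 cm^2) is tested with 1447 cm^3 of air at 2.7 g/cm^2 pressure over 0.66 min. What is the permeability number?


Formula: Permeability Number P = (V * H) / (p * A * t)
Numerator: V * H = 1447 * 10.9 = 15772.3
Denominator: p * A * t = 2.7 * 19.7 * 0.66 = 35.1054
P = 15772.3 / 35.1054 = 449.2842

Answer: 449.2842


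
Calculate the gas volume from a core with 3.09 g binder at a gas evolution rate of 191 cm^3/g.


Formula: V_gas = W_binder * gas_evolution_rate
V = 3.09 g * 191 cm^3/g = 590.1900 cm^3

Answer: 590.1900 cm^3


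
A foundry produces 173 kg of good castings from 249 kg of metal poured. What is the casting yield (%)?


Formula: Casting Yield = (W_good / W_total) * 100
Yield = (173 kg / 249 kg) * 100 = 69.4779%

69.4779%


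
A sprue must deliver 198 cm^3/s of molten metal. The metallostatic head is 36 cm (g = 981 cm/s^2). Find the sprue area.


Formula: v = sqrt(2*g*h), A = Q/v
Velocity: v = sqrt(2 * 981 * 36) = sqrt(70632) = 265.7668 cm/s
Sprue area: A = Q / v = 198 / 265.7668 = 0.7450 cm^2

Answer: 0.7450 cm^2


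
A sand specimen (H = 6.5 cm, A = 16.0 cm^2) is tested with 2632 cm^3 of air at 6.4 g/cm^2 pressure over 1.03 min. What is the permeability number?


Formula: Permeability Number P = (V * H) / (p * A * t)
Numerator: V * H = 2632 * 6.5 = 17108.0
Denominator: p * A * t = 6.4 * 16.0 * 1.03 = 105.472
P = 17108.0 / 105.472 = 162.2042

Answer: 162.2042


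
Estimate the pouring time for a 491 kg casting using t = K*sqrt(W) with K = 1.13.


Formula: t = K * sqrt(W)
sqrt(W) = sqrt(491) = 22.15852
t = 1.13 * 22.15852 = 25.0391 s


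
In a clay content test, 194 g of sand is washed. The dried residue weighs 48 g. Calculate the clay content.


Formula: Clay% = (W_total - W_washed) / W_total * 100
Clay mass = 194 - 48 = 146 g
Clay% = 146 / 194 * 100 = 75.2577%

Answer: 75.2577%


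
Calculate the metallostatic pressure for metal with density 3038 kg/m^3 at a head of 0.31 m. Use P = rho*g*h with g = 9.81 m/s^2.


Formula: P = rho * g * h
rho * g = 3038 * 9.81 = 29802.78 N/m^3
P = 29802.78 * 0.31 = 9238.8618 Pa

Answer: 9238.8618 Pa


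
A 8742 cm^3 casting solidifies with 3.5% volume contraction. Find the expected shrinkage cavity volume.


Formula: V_shrink = V_casting * shrinkage_pct / 100
V_shrink = 8742 cm^3 * 3.5 / 100 = 305.9700 cm^3


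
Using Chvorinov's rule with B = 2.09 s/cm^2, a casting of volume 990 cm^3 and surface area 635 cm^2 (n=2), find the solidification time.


Formula: t_s = B * (V/A)^n  (Chvorinov's rule, n=2)
Modulus M = V/A = 990/635 = 1.559055 cm
M^2 = 1.559055^2 = 2.430652 cm^2
t_s = 2.09 * 2.430652 = 5.0801 s


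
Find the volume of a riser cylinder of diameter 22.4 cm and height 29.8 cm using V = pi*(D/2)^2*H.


Formula: V = pi * (D/2)^2 * H  (cylinder volume)
Radius = D/2 = 22.4/2 = 11.2 cm
V = pi * 11.2^2 * 29.8 = 11743.6252 cm^3


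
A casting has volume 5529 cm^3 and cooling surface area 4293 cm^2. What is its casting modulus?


Formula: Casting Modulus M = V / A
M = 5529 cm^3 / 4293 cm^2 = 1.2879 cm


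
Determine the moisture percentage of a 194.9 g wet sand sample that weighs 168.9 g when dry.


Formula: MC = (W_wet - W_dry) / W_wet * 100
Water mass = 194.9 - 168.9 = 26.0 g
MC = 26.0 / 194.9 * 100 = 13.3402%

Answer: 13.3402%


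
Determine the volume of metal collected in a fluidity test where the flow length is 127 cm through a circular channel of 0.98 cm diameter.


Formula: V = pi * (d/2)^2 * L  (cylinder volume)
Radius = 0.98/2 = 0.49 cm
V = pi * 0.49^2 * 127 = 95.7956 cm^3

95.7956 cm^3


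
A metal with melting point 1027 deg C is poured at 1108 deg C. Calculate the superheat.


Formula: Superheat = T_pour - T_melt
Superheat = 1108 - 1027 = 81 deg C

Final answer: 81 deg C


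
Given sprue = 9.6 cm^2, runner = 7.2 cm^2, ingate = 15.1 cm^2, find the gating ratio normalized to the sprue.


Sprue:Runner:Ingate = 1 : 7.2/9.6 : 15.1/9.6 = 1:0.75:1.57

Answer: 1:0.75:1.57


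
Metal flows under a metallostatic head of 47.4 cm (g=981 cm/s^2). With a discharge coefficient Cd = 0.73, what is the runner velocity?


Formula: v = Cd * sqrt(2 * g * h)  (Torricelli with discharge coefficient)
2*g*h = 2 * 981 * 47.4 = 92998.8 cm^2/s^2
sqrt(92998.8) = 304.95705 cm/s
v = 0.73 * 304.95705 = 222.6186 cm/s

Answer: 222.6186 cm/s


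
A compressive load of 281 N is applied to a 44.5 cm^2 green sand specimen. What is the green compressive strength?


Formula: Compressive Strength = Force / Area
Strength = 281 N / 44.5 cm^2 = 6.3146 N/cm^2


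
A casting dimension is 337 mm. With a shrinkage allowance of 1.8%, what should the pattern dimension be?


Formula: L_pattern = L_casting * (1 + shrinkage_rate/100)
Shrinkage factor = 1 + 1.8/100 = 1.018
L_pattern = 337 mm * 1.018 = 343.0660 mm

Answer: 343.0660 mm


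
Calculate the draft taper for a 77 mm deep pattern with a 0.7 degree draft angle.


Formula: taper = depth * tan(draft_angle)
tan(0.7 deg) = 0.0122179
taper = 77 mm * 0.0122179 = 0.9408 mm


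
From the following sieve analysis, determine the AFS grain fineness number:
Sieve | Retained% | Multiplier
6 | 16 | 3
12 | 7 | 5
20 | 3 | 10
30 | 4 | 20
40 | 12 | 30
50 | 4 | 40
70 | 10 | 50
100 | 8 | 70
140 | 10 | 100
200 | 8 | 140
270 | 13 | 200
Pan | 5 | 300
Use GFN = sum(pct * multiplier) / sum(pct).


Formula: GFN = sum(pct * multiplier) / sum(pct)
sum(pct * multiplier) = 7993
sum(pct) = 100
GFN = 7993 / 100 = 79.93

79.93


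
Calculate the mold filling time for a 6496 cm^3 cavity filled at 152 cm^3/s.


Formula: t_fill = V_mold / Q_flow
t = 6496 cm^3 / 152 cm^3/s = 42.7368 s

42.7368 s


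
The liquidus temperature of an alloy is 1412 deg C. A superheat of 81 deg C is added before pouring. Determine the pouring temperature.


Formula: T_pour = T_melt + Superheat
T_pour = 1412 + 81 = 1493 deg C

Answer: 1493 deg C


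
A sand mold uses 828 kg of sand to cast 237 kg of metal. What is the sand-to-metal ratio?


Formula: Sand-to-Metal Ratio = W_sand / W_metal
Ratio = 828 kg / 237 kg = 3.4937

Final answer: 3.4937


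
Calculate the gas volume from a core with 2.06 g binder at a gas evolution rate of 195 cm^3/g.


Formula: V_gas = W_binder * gas_evolution_rate
V = 2.06 g * 195 cm^3/g = 401.7000 cm^3

401.7000 cm^3


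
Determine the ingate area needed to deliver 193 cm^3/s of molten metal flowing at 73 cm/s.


Formula: A_ingate = Q / v  (continuity equation)
A = 193 cm^3/s / 73 cm/s = 2.6438 cm^2

Answer: 2.6438 cm^2


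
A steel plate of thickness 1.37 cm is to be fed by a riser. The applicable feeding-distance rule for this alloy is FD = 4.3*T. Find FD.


Formula: FD = 4.3 * T  (riser feeding-distance rule)
FD = 4.3 * 1.37 cm = 5.8910 cm

Final answer: 5.8910 cm


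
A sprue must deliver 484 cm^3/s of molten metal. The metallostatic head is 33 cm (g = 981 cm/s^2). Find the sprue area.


Formula: v = sqrt(2*g*h), A = Q/v
Velocity: v = sqrt(2 * 981 * 33) = sqrt(64746) = 254.4524 cm/s
Sprue area: A = Q / v = 484 / 254.4524 = 1.9021 cm^2

Final answer: 1.9021 cm^2


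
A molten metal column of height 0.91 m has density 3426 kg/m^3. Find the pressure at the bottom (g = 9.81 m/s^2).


Formula: P = rho * g * h
rho * g = 3426 * 9.81 = 33609.06 N/m^3
P = 33609.06 * 0.91 = 30584.2446 Pa

30584.2446 Pa


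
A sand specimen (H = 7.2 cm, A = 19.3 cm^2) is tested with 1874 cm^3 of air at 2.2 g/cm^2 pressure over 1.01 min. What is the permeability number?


Formula: Permeability Number P = (V * H) / (p * A * t)
Numerator: V * H = 1874 * 7.2 = 13492.8
Denominator: p * A * t = 2.2 * 19.3 * 1.01 = 42.8846
P = 13492.8 / 42.8846 = 314.6304

Final answer: 314.6304


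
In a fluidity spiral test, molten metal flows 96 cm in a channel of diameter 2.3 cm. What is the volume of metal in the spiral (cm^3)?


Formula: V = pi * (d/2)^2 * L  (cylinder volume)
Radius = 2.3/2 = 1.15 cm
V = pi * 1.15^2 * 96 = 398.8566 cm^3

Final answer: 398.8566 cm^3


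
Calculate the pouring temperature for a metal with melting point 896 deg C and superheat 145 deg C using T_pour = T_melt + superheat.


Formula: T_pour = T_melt + Superheat
T_pour = 896 + 145 = 1041 deg C

Final answer: 1041 deg C


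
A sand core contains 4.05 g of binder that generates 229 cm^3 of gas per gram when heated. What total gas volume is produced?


Formula: V_gas = W_binder * gas_evolution_rate
V = 4.05 g * 229 cm^3/g = 927.4500 cm^3

Answer: 927.4500 cm^3


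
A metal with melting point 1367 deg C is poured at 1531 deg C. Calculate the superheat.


Formula: Superheat = T_pour - T_melt
Superheat = 1531 - 1367 = 164 deg C

Answer: 164 deg C


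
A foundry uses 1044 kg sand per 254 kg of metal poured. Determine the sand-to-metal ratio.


Formula: Sand-to-Metal Ratio = W_sand / W_metal
Ratio = 1044 kg / 254 kg = 4.1102

Final answer: 4.1102


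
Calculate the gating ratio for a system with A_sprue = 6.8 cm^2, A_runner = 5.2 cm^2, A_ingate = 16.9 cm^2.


Sprue:Runner:Ingate = 1 : 5.2/6.8 : 16.9/6.8 = 1:0.76:2.49


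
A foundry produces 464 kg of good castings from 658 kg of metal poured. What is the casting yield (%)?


Formula: Casting Yield = (W_good / W_total) * 100
Yield = (464 kg / 658 kg) * 100 = 70.5167%

Answer: 70.5167%


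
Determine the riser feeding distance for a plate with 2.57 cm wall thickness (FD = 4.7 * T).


Formula: FD = 4.7 * T  (riser feeding-distance rule)
FD = 4.7 * 2.57 cm = 12.0790 cm

12.0790 cm


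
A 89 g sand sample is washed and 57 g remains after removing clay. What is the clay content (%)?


Formula: Clay% = (W_total - W_washed) / W_total * 100
Clay mass = 89 - 57 = 32 g
Clay% = 32 / 89 * 100 = 35.9551%


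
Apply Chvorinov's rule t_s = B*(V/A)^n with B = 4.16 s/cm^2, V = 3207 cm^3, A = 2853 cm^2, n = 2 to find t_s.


Formula: t_s = B * (V/A)^n  (Chvorinov's rule, n=2)
Modulus M = V/A = 3207/2853 = 1.124080 cm
M^2 = 1.124080^2 = 1.263556 cm^2
t_s = 4.16 * 1.263556 = 5.2564 s

Final answer: 5.2564 s


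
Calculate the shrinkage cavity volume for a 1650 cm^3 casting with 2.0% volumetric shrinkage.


Formula: V_shrink = V_casting * shrinkage_pct / 100
V_shrink = 1650 cm^3 * 2.0 / 100 = 33.0000 cm^3

33.0000 cm^3


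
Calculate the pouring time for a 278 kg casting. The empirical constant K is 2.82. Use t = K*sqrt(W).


Formula: t = K * sqrt(W)
sqrt(W) = sqrt(278) = 16.67333
t = 2.82 * 16.67333 = 47.0188 s

Final answer: 47.0188 s


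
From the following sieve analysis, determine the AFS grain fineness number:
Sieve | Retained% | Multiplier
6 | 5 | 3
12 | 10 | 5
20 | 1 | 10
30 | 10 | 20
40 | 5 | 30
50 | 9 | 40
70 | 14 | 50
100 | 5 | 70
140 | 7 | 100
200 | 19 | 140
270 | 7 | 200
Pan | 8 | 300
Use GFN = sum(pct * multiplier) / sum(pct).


Formula: GFN = sum(pct * multiplier) / sum(pct)
sum(pct * multiplier) = 8995
sum(pct) = 100
GFN = 8995 / 100 = 89.95

89.95


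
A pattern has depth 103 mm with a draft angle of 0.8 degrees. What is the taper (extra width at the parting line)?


Formula: taper = depth * tan(draft_angle)
tan(0.8 deg) = 0.0139635
taper = 103 mm * 0.0139635 = 1.4382 mm


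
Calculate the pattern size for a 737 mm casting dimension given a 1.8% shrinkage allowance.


Formula: L_pattern = L_casting * (1 + shrinkage_rate/100)
Shrinkage factor = 1 + 1.8/100 = 1.018
L_pattern = 737 mm * 1.018 = 750.2660 mm

750.2660 mm


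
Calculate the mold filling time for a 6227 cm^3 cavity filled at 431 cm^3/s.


Formula: t_fill = V_mold / Q_flow
t = 6227 cm^3 / 431 cm^3/s = 14.4478 s


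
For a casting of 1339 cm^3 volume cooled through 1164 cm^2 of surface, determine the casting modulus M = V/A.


Formula: Casting Modulus M = V / A
M = 1339 cm^3 / 1164 cm^2 = 1.1503 cm

Final answer: 1.1503 cm


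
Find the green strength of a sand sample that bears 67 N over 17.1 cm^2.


Formula: Compressive Strength = Force / Area
Strength = 67 N / 17.1 cm^2 = 3.9181 N/cm^2

Final answer: 3.9181 N/cm^2


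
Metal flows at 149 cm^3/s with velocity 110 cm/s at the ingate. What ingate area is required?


Formula: A_ingate = Q / v  (continuity equation)
A = 149 cm^3/s / 110 cm/s = 1.3545 cm^2


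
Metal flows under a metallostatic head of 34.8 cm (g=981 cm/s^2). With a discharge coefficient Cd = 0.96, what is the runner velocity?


Formula: v = Cd * sqrt(2 * g * h)  (Torricelli with discharge coefficient)
2*g*h = 2 * 981 * 34.8 = 68277.6 cm^2/s^2
sqrt(68277.6) = 261.29983 cm/s
v = 0.96 * 261.29983 = 250.8478 cm/s

250.8478 cm/s


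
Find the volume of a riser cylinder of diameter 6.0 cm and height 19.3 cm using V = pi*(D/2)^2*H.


Formula: V = pi * (D/2)^2 * H  (cylinder volume)
Radius = D/2 = 6.0/2 = 3.0 cm
V = pi * 3.0^2 * 19.3 = 545.6946 cm^3

Answer: 545.6946 cm^3


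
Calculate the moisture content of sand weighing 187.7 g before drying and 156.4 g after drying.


Formula: MC = (W_wet - W_dry) / W_wet * 100
Water mass = 187.7 - 156.4 = 31.3 g
MC = 31.3 / 187.7 * 100 = 16.6755%

16.6755%


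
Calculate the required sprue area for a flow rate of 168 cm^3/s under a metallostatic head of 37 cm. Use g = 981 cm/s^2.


Formula: v = sqrt(2*g*h), A = Q/v
Velocity: v = sqrt(2 * 981 * 37) = sqrt(72594) = 269.4327 cm/s
Sprue area: A = Q / v = 168 / 269.4327 = 0.6235 cm^2

0.6235 cm^2


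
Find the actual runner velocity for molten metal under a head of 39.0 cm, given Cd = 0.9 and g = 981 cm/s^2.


Formula: v = Cd * sqrt(2 * g * h)  (Torricelli with discharge coefficient)
2*g*h = 2 * 981 * 39.0 = 76518.0 cm^2/s^2
sqrt(76518.0) = 276.61887 cm/s
v = 0.9 * 276.61887 = 248.9570 cm/s

Answer: 248.9570 cm/s


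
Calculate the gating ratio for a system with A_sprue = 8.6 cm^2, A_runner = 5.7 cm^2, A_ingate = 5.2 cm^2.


Sprue:Runner:Ingate = 1 : 5.7/8.6 : 5.2/8.6 = 1:0.66:0.60

Final answer: 1:0.66:0.60


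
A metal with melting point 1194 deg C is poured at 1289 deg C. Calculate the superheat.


Formula: Superheat = T_pour - T_melt
Superheat = 1289 - 1194 = 95 deg C

Answer: 95 deg C


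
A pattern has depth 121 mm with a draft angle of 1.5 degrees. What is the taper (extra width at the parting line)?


Formula: taper = depth * tan(draft_angle)
tan(1.5 deg) = 0.0261859
taper = 121 mm * 0.0261859 = 3.1685 mm

Final answer: 3.1685 mm


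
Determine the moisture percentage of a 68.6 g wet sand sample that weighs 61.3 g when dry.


Formula: MC = (W_wet - W_dry) / W_wet * 100
Water mass = 68.6 - 61.3 = 7.3 g
MC = 7.3 / 68.6 * 100 = 10.6414%

Final answer: 10.6414%


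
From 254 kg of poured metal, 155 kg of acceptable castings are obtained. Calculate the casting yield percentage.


Formula: Casting Yield = (W_good / W_total) * 100
Yield = (155 kg / 254 kg) * 100 = 61.0236%

61.0236%


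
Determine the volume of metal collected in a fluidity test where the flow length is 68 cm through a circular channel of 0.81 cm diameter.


Formula: V = pi * (d/2)^2 * L  (cylinder volume)
Radius = 0.81/2 = 0.405 cm
V = pi * 0.405^2 * 68 = 35.0404 cm^3

Final answer: 35.0404 cm^3


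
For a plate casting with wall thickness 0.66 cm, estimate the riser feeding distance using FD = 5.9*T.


Formula: FD = 5.9 * T  (riser feeding-distance rule)
FD = 5.9 * 0.66 cm = 3.8940 cm

3.8940 cm


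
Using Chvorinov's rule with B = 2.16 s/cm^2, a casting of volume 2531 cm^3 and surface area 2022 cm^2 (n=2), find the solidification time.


Formula: t_s = B * (V/A)^n  (Chvorinov's rule, n=2)
Modulus M = V/A = 2531/2022 = 1.251731 cm
M^2 = 1.251731^2 = 1.566830 cm^2
t_s = 2.16 * 1.566830 = 3.3844 s

Answer: 3.3844 s


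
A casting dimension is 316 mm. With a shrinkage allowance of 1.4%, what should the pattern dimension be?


Formula: L_pattern = L_casting * (1 + shrinkage_rate/100)
Shrinkage factor = 1 + 1.4/100 = 1.014
L_pattern = 316 mm * 1.014 = 320.4240 mm

320.4240 mm


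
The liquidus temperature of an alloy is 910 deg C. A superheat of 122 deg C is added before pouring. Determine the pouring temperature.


Formula: T_pour = T_melt + Superheat
T_pour = 910 + 122 = 1032 deg C


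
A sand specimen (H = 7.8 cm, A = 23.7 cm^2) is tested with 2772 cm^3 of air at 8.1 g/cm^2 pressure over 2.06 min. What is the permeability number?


Formula: Permeability Number P = (V * H) / (p * A * t)
Numerator: V * H = 2772 * 7.8 = 21621.6
Denominator: p * A * t = 8.1 * 23.7 * 2.06 = 395.4582
P = 21621.6 / 395.4582 = 54.6748

Final answer: 54.6748


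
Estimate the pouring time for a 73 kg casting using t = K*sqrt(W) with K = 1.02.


Formula: t = K * sqrt(W)
sqrt(W) = sqrt(73) = 8.54400
t = 1.02 * 8.54400 = 8.7149 s

Final answer: 8.7149 s


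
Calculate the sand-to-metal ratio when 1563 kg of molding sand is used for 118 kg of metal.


Formula: Sand-to-Metal Ratio = W_sand / W_metal
Ratio = 1563 kg / 118 kg = 13.2458

13.2458


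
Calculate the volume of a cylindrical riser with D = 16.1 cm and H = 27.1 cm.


Formula: V = pi * (D/2)^2 * H  (cylinder volume)
Radius = D/2 = 16.1/2 = 8.05 cm
V = pi * 8.05^2 * 27.1 = 5517.1009 cm^3

Answer: 5517.1009 cm^3


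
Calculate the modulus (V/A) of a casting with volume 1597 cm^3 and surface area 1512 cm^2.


Formula: Casting Modulus M = V / A
M = 1597 cm^3 / 1512 cm^2 = 1.0562 cm

1.0562 cm


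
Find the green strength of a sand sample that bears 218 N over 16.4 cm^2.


Formula: Compressive Strength = Force / Area
Strength = 218 N / 16.4 cm^2 = 13.2927 N/cm^2

13.2927 N/cm^2


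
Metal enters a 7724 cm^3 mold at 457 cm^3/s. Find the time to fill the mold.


Formula: t_fill = V_mold / Q_flow
t = 7724 cm^3 / 457 cm^3/s = 16.9015 s

16.9015 s


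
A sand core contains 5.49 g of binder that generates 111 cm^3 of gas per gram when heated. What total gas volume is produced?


Formula: V_gas = W_binder * gas_evolution_rate
V = 5.49 g * 111 cm^3/g = 609.3900 cm^3


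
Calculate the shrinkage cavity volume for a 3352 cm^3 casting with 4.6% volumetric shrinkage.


Formula: V_shrink = V_casting * shrinkage_pct / 100
V_shrink = 3352 cm^3 * 4.6 / 100 = 154.1920 cm^3


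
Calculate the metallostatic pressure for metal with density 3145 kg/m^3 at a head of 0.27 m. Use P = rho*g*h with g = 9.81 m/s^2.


Formula: P = rho * g * h
rho * g = 3145 * 9.81 = 30852.45 N/m^3
P = 30852.45 * 0.27 = 8330.1615 Pa


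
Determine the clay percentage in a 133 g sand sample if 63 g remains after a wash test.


Formula: Clay% = (W_total - W_washed) / W_total * 100
Clay mass = 133 - 63 = 70 g
Clay% = 70 / 133 * 100 = 52.6316%

Final answer: 52.6316%


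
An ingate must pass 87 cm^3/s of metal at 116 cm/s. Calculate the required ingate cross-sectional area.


Formula: A_ingate = Q / v  (continuity equation)
A = 87 cm^3/s / 116 cm/s = 0.7500 cm^2


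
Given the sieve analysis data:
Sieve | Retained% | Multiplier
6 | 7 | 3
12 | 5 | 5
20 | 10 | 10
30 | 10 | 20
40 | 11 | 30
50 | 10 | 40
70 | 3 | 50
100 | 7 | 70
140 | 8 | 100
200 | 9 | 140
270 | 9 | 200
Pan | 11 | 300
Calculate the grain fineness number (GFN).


Formula: GFN = sum(pct * multiplier) / sum(pct)
sum(pct * multiplier) = 8876
sum(pct) = 100
GFN = 8876 / 100 = 88.76

Final answer: 88.76


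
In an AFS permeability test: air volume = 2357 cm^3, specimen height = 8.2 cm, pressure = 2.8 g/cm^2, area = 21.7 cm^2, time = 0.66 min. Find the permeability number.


Formula: Permeability Number P = (V * H) / (p * A * t)
Numerator: V * H = 2357 * 8.2 = 19327.4
Denominator: p * A * t = 2.8 * 21.7 * 0.66 = 40.1016
P = 19327.4 / 40.1016 = 481.9608


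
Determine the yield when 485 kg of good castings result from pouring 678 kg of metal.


Formula: Casting Yield = (W_good / W_total) * 100
Yield = (485 kg / 678 kg) * 100 = 71.5339%

71.5339%


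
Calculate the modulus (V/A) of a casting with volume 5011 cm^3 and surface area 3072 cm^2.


Formula: Casting Modulus M = V / A
M = 5011 cm^3 / 3072 cm^2 = 1.6312 cm

1.6312 cm


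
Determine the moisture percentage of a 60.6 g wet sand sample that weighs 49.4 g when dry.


Formula: MC = (W_wet - W_dry) / W_wet * 100
Water mass = 60.6 - 49.4 = 11.2 g
MC = 11.2 / 60.6 * 100 = 18.4818%


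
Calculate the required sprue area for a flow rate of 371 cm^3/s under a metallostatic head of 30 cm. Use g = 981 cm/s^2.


Formula: v = sqrt(2*g*h), A = Q/v
Velocity: v = sqrt(2 * 981 * 30) = sqrt(58860) = 242.6108 cm/s
Sprue area: A = Q / v = 371 / 242.6108 = 1.5292 cm^2

Answer: 1.5292 cm^2


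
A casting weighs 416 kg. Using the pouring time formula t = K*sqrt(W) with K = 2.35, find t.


Formula: t = K * sqrt(W)
sqrt(W) = sqrt(416) = 20.39608
t = 2.35 * 20.39608 = 47.9308 s
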